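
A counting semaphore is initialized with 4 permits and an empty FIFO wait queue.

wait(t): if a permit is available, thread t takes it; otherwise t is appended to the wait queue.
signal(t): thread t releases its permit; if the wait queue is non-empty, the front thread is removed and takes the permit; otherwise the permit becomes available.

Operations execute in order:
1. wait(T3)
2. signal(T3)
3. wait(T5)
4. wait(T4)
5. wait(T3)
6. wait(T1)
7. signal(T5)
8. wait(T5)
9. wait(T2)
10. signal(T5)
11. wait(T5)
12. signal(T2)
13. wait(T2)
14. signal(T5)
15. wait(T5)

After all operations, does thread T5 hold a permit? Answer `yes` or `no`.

Answer: no

Derivation:
Step 1: wait(T3) -> count=3 queue=[] holders={T3}
Step 2: signal(T3) -> count=4 queue=[] holders={none}
Step 3: wait(T5) -> count=3 queue=[] holders={T5}
Step 4: wait(T4) -> count=2 queue=[] holders={T4,T5}
Step 5: wait(T3) -> count=1 queue=[] holders={T3,T4,T5}
Step 6: wait(T1) -> count=0 queue=[] holders={T1,T3,T4,T5}
Step 7: signal(T5) -> count=1 queue=[] holders={T1,T3,T4}
Step 8: wait(T5) -> count=0 queue=[] holders={T1,T3,T4,T5}
Step 9: wait(T2) -> count=0 queue=[T2] holders={T1,T3,T4,T5}
Step 10: signal(T5) -> count=0 queue=[] holders={T1,T2,T3,T4}
Step 11: wait(T5) -> count=0 queue=[T5] holders={T1,T2,T3,T4}
Step 12: signal(T2) -> count=0 queue=[] holders={T1,T3,T4,T5}
Step 13: wait(T2) -> count=0 queue=[T2] holders={T1,T3,T4,T5}
Step 14: signal(T5) -> count=0 queue=[] holders={T1,T2,T3,T4}
Step 15: wait(T5) -> count=0 queue=[T5] holders={T1,T2,T3,T4}
Final holders: {T1,T2,T3,T4} -> T5 not in holders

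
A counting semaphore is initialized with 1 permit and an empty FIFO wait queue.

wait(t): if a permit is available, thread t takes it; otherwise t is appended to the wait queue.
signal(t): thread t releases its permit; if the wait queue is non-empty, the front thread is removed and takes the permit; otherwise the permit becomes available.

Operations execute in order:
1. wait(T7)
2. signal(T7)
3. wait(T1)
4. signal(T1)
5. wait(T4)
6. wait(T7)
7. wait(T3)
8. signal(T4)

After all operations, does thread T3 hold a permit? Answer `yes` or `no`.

Step 1: wait(T7) -> count=0 queue=[] holders={T7}
Step 2: signal(T7) -> count=1 queue=[] holders={none}
Step 3: wait(T1) -> count=0 queue=[] holders={T1}
Step 4: signal(T1) -> count=1 queue=[] holders={none}
Step 5: wait(T4) -> count=0 queue=[] holders={T4}
Step 6: wait(T7) -> count=0 queue=[T7] holders={T4}
Step 7: wait(T3) -> count=0 queue=[T7,T3] holders={T4}
Step 8: signal(T4) -> count=0 queue=[T3] holders={T7}
Final holders: {T7} -> T3 not in holders

Answer: no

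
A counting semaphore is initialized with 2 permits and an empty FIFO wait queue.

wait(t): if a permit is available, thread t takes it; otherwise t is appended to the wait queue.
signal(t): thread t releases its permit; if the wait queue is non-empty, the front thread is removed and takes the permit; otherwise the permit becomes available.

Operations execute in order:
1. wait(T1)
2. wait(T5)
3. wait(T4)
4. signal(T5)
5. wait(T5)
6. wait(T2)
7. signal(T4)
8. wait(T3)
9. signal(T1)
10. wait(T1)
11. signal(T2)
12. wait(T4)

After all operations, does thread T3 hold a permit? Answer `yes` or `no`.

Answer: yes

Derivation:
Step 1: wait(T1) -> count=1 queue=[] holders={T1}
Step 2: wait(T5) -> count=0 queue=[] holders={T1,T5}
Step 3: wait(T4) -> count=0 queue=[T4] holders={T1,T5}
Step 4: signal(T5) -> count=0 queue=[] holders={T1,T4}
Step 5: wait(T5) -> count=0 queue=[T5] holders={T1,T4}
Step 6: wait(T2) -> count=0 queue=[T5,T2] holders={T1,T4}
Step 7: signal(T4) -> count=0 queue=[T2] holders={T1,T5}
Step 8: wait(T3) -> count=0 queue=[T2,T3] holders={T1,T5}
Step 9: signal(T1) -> count=0 queue=[T3] holders={T2,T5}
Step 10: wait(T1) -> count=0 queue=[T3,T1] holders={T2,T5}
Step 11: signal(T2) -> count=0 queue=[T1] holders={T3,T5}
Step 12: wait(T4) -> count=0 queue=[T1,T4] holders={T3,T5}
Final holders: {T3,T5} -> T3 in holders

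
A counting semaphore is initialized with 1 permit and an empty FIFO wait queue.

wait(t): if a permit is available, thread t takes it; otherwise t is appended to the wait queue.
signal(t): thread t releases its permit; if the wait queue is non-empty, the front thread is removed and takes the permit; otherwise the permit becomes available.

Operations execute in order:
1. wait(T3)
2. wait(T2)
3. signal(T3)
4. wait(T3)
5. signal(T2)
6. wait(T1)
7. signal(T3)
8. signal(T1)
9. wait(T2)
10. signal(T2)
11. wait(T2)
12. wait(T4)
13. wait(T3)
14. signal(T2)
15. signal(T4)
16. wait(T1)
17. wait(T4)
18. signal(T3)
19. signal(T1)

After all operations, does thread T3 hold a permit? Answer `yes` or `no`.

Answer: no

Derivation:
Step 1: wait(T3) -> count=0 queue=[] holders={T3}
Step 2: wait(T2) -> count=0 queue=[T2] holders={T3}
Step 3: signal(T3) -> count=0 queue=[] holders={T2}
Step 4: wait(T3) -> count=0 queue=[T3] holders={T2}
Step 5: signal(T2) -> count=0 queue=[] holders={T3}
Step 6: wait(T1) -> count=0 queue=[T1] holders={T3}
Step 7: signal(T3) -> count=0 queue=[] holders={T1}
Step 8: signal(T1) -> count=1 queue=[] holders={none}
Step 9: wait(T2) -> count=0 queue=[] holders={T2}
Step 10: signal(T2) -> count=1 queue=[] holders={none}
Step 11: wait(T2) -> count=0 queue=[] holders={T2}
Step 12: wait(T4) -> count=0 queue=[T4] holders={T2}
Step 13: wait(T3) -> count=0 queue=[T4,T3] holders={T2}
Step 14: signal(T2) -> count=0 queue=[T3] holders={T4}
Step 15: signal(T4) -> count=0 queue=[] holders={T3}
Step 16: wait(T1) -> count=0 queue=[T1] holders={T3}
Step 17: wait(T4) -> count=0 queue=[T1,T4] holders={T3}
Step 18: signal(T3) -> count=0 queue=[T4] holders={T1}
Step 19: signal(T1) -> count=0 queue=[] holders={T4}
Final holders: {T4} -> T3 not in holders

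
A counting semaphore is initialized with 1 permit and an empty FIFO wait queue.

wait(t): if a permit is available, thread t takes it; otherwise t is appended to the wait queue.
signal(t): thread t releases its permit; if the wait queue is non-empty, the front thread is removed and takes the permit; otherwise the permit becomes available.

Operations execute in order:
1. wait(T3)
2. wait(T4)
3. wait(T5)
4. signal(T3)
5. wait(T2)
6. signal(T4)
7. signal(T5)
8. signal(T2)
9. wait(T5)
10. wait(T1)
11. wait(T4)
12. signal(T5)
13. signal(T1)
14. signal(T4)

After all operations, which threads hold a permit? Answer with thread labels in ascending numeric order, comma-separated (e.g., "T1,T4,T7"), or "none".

Step 1: wait(T3) -> count=0 queue=[] holders={T3}
Step 2: wait(T4) -> count=0 queue=[T4] holders={T3}
Step 3: wait(T5) -> count=0 queue=[T4,T5] holders={T3}
Step 4: signal(T3) -> count=0 queue=[T5] holders={T4}
Step 5: wait(T2) -> count=0 queue=[T5,T2] holders={T4}
Step 6: signal(T4) -> count=0 queue=[T2] holders={T5}
Step 7: signal(T5) -> count=0 queue=[] holders={T2}
Step 8: signal(T2) -> count=1 queue=[] holders={none}
Step 9: wait(T5) -> count=0 queue=[] holders={T5}
Step 10: wait(T1) -> count=0 queue=[T1] holders={T5}
Step 11: wait(T4) -> count=0 queue=[T1,T4] holders={T5}
Step 12: signal(T5) -> count=0 queue=[T4] holders={T1}
Step 13: signal(T1) -> count=0 queue=[] holders={T4}
Step 14: signal(T4) -> count=1 queue=[] holders={none}
Final holders: none

Answer: none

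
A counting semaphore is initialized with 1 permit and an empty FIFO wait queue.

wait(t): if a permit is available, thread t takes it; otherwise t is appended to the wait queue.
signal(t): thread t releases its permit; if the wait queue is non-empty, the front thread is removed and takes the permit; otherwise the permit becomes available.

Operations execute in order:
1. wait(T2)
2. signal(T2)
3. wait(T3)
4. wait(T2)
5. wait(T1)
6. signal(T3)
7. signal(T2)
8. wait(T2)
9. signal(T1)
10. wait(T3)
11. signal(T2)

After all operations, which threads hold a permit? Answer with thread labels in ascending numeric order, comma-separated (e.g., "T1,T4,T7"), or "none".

Answer: T3

Derivation:
Step 1: wait(T2) -> count=0 queue=[] holders={T2}
Step 2: signal(T2) -> count=1 queue=[] holders={none}
Step 3: wait(T3) -> count=0 queue=[] holders={T3}
Step 4: wait(T2) -> count=0 queue=[T2] holders={T3}
Step 5: wait(T1) -> count=0 queue=[T2,T1] holders={T3}
Step 6: signal(T3) -> count=0 queue=[T1] holders={T2}
Step 7: signal(T2) -> count=0 queue=[] holders={T1}
Step 8: wait(T2) -> count=0 queue=[T2] holders={T1}
Step 9: signal(T1) -> count=0 queue=[] holders={T2}
Step 10: wait(T3) -> count=0 queue=[T3] holders={T2}
Step 11: signal(T2) -> count=0 queue=[] holders={T3}
Final holders: T3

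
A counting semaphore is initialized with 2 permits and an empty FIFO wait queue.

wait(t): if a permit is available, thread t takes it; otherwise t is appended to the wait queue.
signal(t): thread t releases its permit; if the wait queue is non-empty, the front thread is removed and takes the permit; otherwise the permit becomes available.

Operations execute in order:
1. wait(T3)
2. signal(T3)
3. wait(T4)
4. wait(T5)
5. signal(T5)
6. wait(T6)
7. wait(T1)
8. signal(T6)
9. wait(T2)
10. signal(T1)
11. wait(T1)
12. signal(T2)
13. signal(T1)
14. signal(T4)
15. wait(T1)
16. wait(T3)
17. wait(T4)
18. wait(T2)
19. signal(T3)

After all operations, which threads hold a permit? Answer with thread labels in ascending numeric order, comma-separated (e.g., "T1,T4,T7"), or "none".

Answer: T1,T4

Derivation:
Step 1: wait(T3) -> count=1 queue=[] holders={T3}
Step 2: signal(T3) -> count=2 queue=[] holders={none}
Step 3: wait(T4) -> count=1 queue=[] holders={T4}
Step 4: wait(T5) -> count=0 queue=[] holders={T4,T5}
Step 5: signal(T5) -> count=1 queue=[] holders={T4}
Step 6: wait(T6) -> count=0 queue=[] holders={T4,T6}
Step 7: wait(T1) -> count=0 queue=[T1] holders={T4,T6}
Step 8: signal(T6) -> count=0 queue=[] holders={T1,T4}
Step 9: wait(T2) -> count=0 queue=[T2] holders={T1,T4}
Step 10: signal(T1) -> count=0 queue=[] holders={T2,T4}
Step 11: wait(T1) -> count=0 queue=[T1] holders={T2,T4}
Step 12: signal(T2) -> count=0 queue=[] holders={T1,T4}
Step 13: signal(T1) -> count=1 queue=[] holders={T4}
Step 14: signal(T4) -> count=2 queue=[] holders={none}
Step 15: wait(T1) -> count=1 queue=[] holders={T1}
Step 16: wait(T3) -> count=0 queue=[] holders={T1,T3}
Step 17: wait(T4) -> count=0 queue=[T4] holders={T1,T3}
Step 18: wait(T2) -> count=0 queue=[T4,T2] holders={T1,T3}
Step 19: signal(T3) -> count=0 queue=[T2] holders={T1,T4}
Final holders: T1,T4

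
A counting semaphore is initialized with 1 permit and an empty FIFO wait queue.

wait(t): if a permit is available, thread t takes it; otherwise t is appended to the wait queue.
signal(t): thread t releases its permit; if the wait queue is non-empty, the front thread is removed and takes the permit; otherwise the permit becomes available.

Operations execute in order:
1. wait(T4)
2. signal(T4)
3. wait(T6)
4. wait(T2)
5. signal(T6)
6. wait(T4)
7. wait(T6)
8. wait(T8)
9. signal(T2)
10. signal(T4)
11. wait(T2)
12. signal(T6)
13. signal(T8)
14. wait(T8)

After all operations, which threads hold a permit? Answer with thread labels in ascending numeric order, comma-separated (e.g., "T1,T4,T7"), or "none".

Step 1: wait(T4) -> count=0 queue=[] holders={T4}
Step 2: signal(T4) -> count=1 queue=[] holders={none}
Step 3: wait(T6) -> count=0 queue=[] holders={T6}
Step 4: wait(T2) -> count=0 queue=[T2] holders={T6}
Step 5: signal(T6) -> count=0 queue=[] holders={T2}
Step 6: wait(T4) -> count=0 queue=[T4] holders={T2}
Step 7: wait(T6) -> count=0 queue=[T4,T6] holders={T2}
Step 8: wait(T8) -> count=0 queue=[T4,T6,T8] holders={T2}
Step 9: signal(T2) -> count=0 queue=[T6,T8] holders={T4}
Step 10: signal(T4) -> count=0 queue=[T8] holders={T6}
Step 11: wait(T2) -> count=0 queue=[T8,T2] holders={T6}
Step 12: signal(T6) -> count=0 queue=[T2] holders={T8}
Step 13: signal(T8) -> count=0 queue=[] holders={T2}
Step 14: wait(T8) -> count=0 queue=[T8] holders={T2}
Final holders: T2

Answer: T2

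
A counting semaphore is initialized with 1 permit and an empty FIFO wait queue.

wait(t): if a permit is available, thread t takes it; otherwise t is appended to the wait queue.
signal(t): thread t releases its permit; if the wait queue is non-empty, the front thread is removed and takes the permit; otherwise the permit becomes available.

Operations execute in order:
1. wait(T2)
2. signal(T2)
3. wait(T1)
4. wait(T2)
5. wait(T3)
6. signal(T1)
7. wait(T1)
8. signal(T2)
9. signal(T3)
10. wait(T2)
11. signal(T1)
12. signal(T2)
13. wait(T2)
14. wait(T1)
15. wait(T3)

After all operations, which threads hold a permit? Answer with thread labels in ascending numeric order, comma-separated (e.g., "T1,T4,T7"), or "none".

Answer: T2

Derivation:
Step 1: wait(T2) -> count=0 queue=[] holders={T2}
Step 2: signal(T2) -> count=1 queue=[] holders={none}
Step 3: wait(T1) -> count=0 queue=[] holders={T1}
Step 4: wait(T2) -> count=0 queue=[T2] holders={T1}
Step 5: wait(T3) -> count=0 queue=[T2,T3] holders={T1}
Step 6: signal(T1) -> count=0 queue=[T3] holders={T2}
Step 7: wait(T1) -> count=0 queue=[T3,T1] holders={T2}
Step 8: signal(T2) -> count=0 queue=[T1] holders={T3}
Step 9: signal(T3) -> count=0 queue=[] holders={T1}
Step 10: wait(T2) -> count=0 queue=[T2] holders={T1}
Step 11: signal(T1) -> count=0 queue=[] holders={T2}
Step 12: signal(T2) -> count=1 queue=[] holders={none}
Step 13: wait(T2) -> count=0 queue=[] holders={T2}
Step 14: wait(T1) -> count=0 queue=[T1] holders={T2}
Step 15: wait(T3) -> count=0 queue=[T1,T3] holders={T2}
Final holders: T2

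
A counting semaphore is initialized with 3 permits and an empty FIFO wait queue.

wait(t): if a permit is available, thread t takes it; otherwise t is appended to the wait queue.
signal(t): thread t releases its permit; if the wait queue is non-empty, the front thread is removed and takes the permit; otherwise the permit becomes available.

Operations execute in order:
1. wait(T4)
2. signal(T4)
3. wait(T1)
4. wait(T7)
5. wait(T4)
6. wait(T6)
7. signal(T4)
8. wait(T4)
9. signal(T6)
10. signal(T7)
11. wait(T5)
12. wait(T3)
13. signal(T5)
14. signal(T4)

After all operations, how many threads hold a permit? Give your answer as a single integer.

Answer: 2

Derivation:
Step 1: wait(T4) -> count=2 queue=[] holders={T4}
Step 2: signal(T4) -> count=3 queue=[] holders={none}
Step 3: wait(T1) -> count=2 queue=[] holders={T1}
Step 4: wait(T7) -> count=1 queue=[] holders={T1,T7}
Step 5: wait(T4) -> count=0 queue=[] holders={T1,T4,T7}
Step 6: wait(T6) -> count=0 queue=[T6] holders={T1,T4,T7}
Step 7: signal(T4) -> count=0 queue=[] holders={T1,T6,T7}
Step 8: wait(T4) -> count=0 queue=[T4] holders={T1,T6,T7}
Step 9: signal(T6) -> count=0 queue=[] holders={T1,T4,T7}
Step 10: signal(T7) -> count=1 queue=[] holders={T1,T4}
Step 11: wait(T5) -> count=0 queue=[] holders={T1,T4,T5}
Step 12: wait(T3) -> count=0 queue=[T3] holders={T1,T4,T5}
Step 13: signal(T5) -> count=0 queue=[] holders={T1,T3,T4}
Step 14: signal(T4) -> count=1 queue=[] holders={T1,T3}
Final holders: {T1,T3} -> 2 thread(s)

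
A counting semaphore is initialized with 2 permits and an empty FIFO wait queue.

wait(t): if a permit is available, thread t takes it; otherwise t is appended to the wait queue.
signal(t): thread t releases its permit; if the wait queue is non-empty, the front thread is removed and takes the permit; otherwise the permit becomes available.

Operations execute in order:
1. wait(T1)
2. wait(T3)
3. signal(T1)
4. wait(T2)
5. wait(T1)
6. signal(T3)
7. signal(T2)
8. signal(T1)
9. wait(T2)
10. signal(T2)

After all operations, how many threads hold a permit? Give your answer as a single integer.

Step 1: wait(T1) -> count=1 queue=[] holders={T1}
Step 2: wait(T3) -> count=0 queue=[] holders={T1,T3}
Step 3: signal(T1) -> count=1 queue=[] holders={T3}
Step 4: wait(T2) -> count=0 queue=[] holders={T2,T3}
Step 5: wait(T1) -> count=0 queue=[T1] holders={T2,T3}
Step 6: signal(T3) -> count=0 queue=[] holders={T1,T2}
Step 7: signal(T2) -> count=1 queue=[] holders={T1}
Step 8: signal(T1) -> count=2 queue=[] holders={none}
Step 9: wait(T2) -> count=1 queue=[] holders={T2}
Step 10: signal(T2) -> count=2 queue=[] holders={none}
Final holders: {none} -> 0 thread(s)

Answer: 0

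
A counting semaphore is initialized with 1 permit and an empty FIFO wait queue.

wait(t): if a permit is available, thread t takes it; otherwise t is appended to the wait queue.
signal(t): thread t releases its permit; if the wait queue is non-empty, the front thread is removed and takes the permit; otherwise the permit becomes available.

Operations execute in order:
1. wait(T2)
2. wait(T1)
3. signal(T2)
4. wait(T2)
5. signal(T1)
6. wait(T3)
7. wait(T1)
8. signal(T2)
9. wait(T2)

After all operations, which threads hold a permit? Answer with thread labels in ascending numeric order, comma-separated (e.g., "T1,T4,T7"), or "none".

Answer: T3

Derivation:
Step 1: wait(T2) -> count=0 queue=[] holders={T2}
Step 2: wait(T1) -> count=0 queue=[T1] holders={T2}
Step 3: signal(T2) -> count=0 queue=[] holders={T1}
Step 4: wait(T2) -> count=0 queue=[T2] holders={T1}
Step 5: signal(T1) -> count=0 queue=[] holders={T2}
Step 6: wait(T3) -> count=0 queue=[T3] holders={T2}
Step 7: wait(T1) -> count=0 queue=[T3,T1] holders={T2}
Step 8: signal(T2) -> count=0 queue=[T1] holders={T3}
Step 9: wait(T2) -> count=0 queue=[T1,T2] holders={T3}
Final holders: T3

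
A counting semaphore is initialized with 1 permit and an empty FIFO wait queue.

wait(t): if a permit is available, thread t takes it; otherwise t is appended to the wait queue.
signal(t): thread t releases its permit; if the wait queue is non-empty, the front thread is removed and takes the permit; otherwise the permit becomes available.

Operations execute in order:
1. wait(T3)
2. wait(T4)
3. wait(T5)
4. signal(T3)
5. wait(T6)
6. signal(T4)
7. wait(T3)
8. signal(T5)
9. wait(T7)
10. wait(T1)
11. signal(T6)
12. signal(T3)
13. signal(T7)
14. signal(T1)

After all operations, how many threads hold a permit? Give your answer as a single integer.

Step 1: wait(T3) -> count=0 queue=[] holders={T3}
Step 2: wait(T4) -> count=0 queue=[T4] holders={T3}
Step 3: wait(T5) -> count=0 queue=[T4,T5] holders={T3}
Step 4: signal(T3) -> count=0 queue=[T5] holders={T4}
Step 5: wait(T6) -> count=0 queue=[T5,T6] holders={T4}
Step 6: signal(T4) -> count=0 queue=[T6] holders={T5}
Step 7: wait(T3) -> count=0 queue=[T6,T3] holders={T5}
Step 8: signal(T5) -> count=0 queue=[T3] holders={T6}
Step 9: wait(T7) -> count=0 queue=[T3,T7] holders={T6}
Step 10: wait(T1) -> count=0 queue=[T3,T7,T1] holders={T6}
Step 11: signal(T6) -> count=0 queue=[T7,T1] holders={T3}
Step 12: signal(T3) -> count=0 queue=[T1] holders={T7}
Step 13: signal(T7) -> count=0 queue=[] holders={T1}
Step 14: signal(T1) -> count=1 queue=[] holders={none}
Final holders: {none} -> 0 thread(s)

Answer: 0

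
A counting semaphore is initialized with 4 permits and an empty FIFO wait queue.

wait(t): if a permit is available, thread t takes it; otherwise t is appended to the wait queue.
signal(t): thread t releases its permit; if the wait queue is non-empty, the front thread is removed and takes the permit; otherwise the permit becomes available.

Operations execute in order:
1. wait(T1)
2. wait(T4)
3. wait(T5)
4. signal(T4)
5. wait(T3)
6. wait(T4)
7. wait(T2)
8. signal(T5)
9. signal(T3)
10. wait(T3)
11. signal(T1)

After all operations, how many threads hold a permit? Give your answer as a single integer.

Step 1: wait(T1) -> count=3 queue=[] holders={T1}
Step 2: wait(T4) -> count=2 queue=[] holders={T1,T4}
Step 3: wait(T5) -> count=1 queue=[] holders={T1,T4,T5}
Step 4: signal(T4) -> count=2 queue=[] holders={T1,T5}
Step 5: wait(T3) -> count=1 queue=[] holders={T1,T3,T5}
Step 6: wait(T4) -> count=0 queue=[] holders={T1,T3,T4,T5}
Step 7: wait(T2) -> count=0 queue=[T2] holders={T1,T3,T4,T5}
Step 8: signal(T5) -> count=0 queue=[] holders={T1,T2,T3,T4}
Step 9: signal(T3) -> count=1 queue=[] holders={T1,T2,T4}
Step 10: wait(T3) -> count=0 queue=[] holders={T1,T2,T3,T4}
Step 11: signal(T1) -> count=1 queue=[] holders={T2,T3,T4}
Final holders: {T2,T3,T4} -> 3 thread(s)

Answer: 3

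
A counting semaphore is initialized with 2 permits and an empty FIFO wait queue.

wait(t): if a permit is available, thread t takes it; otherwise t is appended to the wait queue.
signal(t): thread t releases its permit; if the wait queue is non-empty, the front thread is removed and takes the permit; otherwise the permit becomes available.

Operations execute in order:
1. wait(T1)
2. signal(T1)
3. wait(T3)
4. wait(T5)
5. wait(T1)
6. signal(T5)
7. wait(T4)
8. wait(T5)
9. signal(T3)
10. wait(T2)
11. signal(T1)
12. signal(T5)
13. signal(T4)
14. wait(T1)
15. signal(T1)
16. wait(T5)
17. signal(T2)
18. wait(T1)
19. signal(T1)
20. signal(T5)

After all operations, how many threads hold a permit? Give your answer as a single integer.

Step 1: wait(T1) -> count=1 queue=[] holders={T1}
Step 2: signal(T1) -> count=2 queue=[] holders={none}
Step 3: wait(T3) -> count=1 queue=[] holders={T3}
Step 4: wait(T5) -> count=0 queue=[] holders={T3,T5}
Step 5: wait(T1) -> count=0 queue=[T1] holders={T3,T5}
Step 6: signal(T5) -> count=0 queue=[] holders={T1,T3}
Step 7: wait(T4) -> count=0 queue=[T4] holders={T1,T3}
Step 8: wait(T5) -> count=0 queue=[T4,T5] holders={T1,T3}
Step 9: signal(T3) -> count=0 queue=[T5] holders={T1,T4}
Step 10: wait(T2) -> count=0 queue=[T5,T2] holders={T1,T4}
Step 11: signal(T1) -> count=0 queue=[T2] holders={T4,T5}
Step 12: signal(T5) -> count=0 queue=[] holders={T2,T4}
Step 13: signal(T4) -> count=1 queue=[] holders={T2}
Step 14: wait(T1) -> count=0 queue=[] holders={T1,T2}
Step 15: signal(T1) -> count=1 queue=[] holders={T2}
Step 16: wait(T5) -> count=0 queue=[] holders={T2,T5}
Step 17: signal(T2) -> count=1 queue=[] holders={T5}
Step 18: wait(T1) -> count=0 queue=[] holders={T1,T5}
Step 19: signal(T1) -> count=1 queue=[] holders={T5}
Step 20: signal(T5) -> count=2 queue=[] holders={none}
Final holders: {none} -> 0 thread(s)

Answer: 0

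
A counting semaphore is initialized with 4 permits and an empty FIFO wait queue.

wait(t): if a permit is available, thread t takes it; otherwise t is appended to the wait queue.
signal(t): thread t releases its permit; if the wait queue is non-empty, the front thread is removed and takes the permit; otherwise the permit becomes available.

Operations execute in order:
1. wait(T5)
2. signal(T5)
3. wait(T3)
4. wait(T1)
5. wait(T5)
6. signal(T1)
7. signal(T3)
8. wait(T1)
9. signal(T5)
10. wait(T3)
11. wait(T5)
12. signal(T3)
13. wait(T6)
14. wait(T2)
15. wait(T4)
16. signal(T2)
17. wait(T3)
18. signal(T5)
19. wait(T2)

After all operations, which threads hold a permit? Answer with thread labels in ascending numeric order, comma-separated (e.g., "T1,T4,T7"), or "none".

Answer: T1,T3,T4,T6

Derivation:
Step 1: wait(T5) -> count=3 queue=[] holders={T5}
Step 2: signal(T5) -> count=4 queue=[] holders={none}
Step 3: wait(T3) -> count=3 queue=[] holders={T3}
Step 4: wait(T1) -> count=2 queue=[] holders={T1,T3}
Step 5: wait(T5) -> count=1 queue=[] holders={T1,T3,T5}
Step 6: signal(T1) -> count=2 queue=[] holders={T3,T5}
Step 7: signal(T3) -> count=3 queue=[] holders={T5}
Step 8: wait(T1) -> count=2 queue=[] holders={T1,T5}
Step 9: signal(T5) -> count=3 queue=[] holders={T1}
Step 10: wait(T3) -> count=2 queue=[] holders={T1,T3}
Step 11: wait(T5) -> count=1 queue=[] holders={T1,T3,T5}
Step 12: signal(T3) -> count=2 queue=[] holders={T1,T5}
Step 13: wait(T6) -> count=1 queue=[] holders={T1,T5,T6}
Step 14: wait(T2) -> count=0 queue=[] holders={T1,T2,T5,T6}
Step 15: wait(T4) -> count=0 queue=[T4] holders={T1,T2,T5,T6}
Step 16: signal(T2) -> count=0 queue=[] holders={T1,T4,T5,T6}
Step 17: wait(T3) -> count=0 queue=[T3] holders={T1,T4,T5,T6}
Step 18: signal(T5) -> count=0 queue=[] holders={T1,T3,T4,T6}
Step 19: wait(T2) -> count=0 queue=[T2] holders={T1,T3,T4,T6}
Final holders: T1,T3,T4,T6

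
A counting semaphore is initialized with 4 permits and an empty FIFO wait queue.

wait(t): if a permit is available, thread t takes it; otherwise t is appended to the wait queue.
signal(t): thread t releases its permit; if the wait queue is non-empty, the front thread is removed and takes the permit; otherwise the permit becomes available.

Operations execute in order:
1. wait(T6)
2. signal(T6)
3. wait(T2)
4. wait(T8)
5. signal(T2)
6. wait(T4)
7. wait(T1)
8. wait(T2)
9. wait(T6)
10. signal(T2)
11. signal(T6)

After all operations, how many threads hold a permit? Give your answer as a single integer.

Step 1: wait(T6) -> count=3 queue=[] holders={T6}
Step 2: signal(T6) -> count=4 queue=[] holders={none}
Step 3: wait(T2) -> count=3 queue=[] holders={T2}
Step 4: wait(T8) -> count=2 queue=[] holders={T2,T8}
Step 5: signal(T2) -> count=3 queue=[] holders={T8}
Step 6: wait(T4) -> count=2 queue=[] holders={T4,T8}
Step 7: wait(T1) -> count=1 queue=[] holders={T1,T4,T8}
Step 8: wait(T2) -> count=0 queue=[] holders={T1,T2,T4,T8}
Step 9: wait(T6) -> count=0 queue=[T6] holders={T1,T2,T4,T8}
Step 10: signal(T2) -> count=0 queue=[] holders={T1,T4,T6,T8}
Step 11: signal(T6) -> count=1 queue=[] holders={T1,T4,T8}
Final holders: {T1,T4,T8} -> 3 thread(s)

Answer: 3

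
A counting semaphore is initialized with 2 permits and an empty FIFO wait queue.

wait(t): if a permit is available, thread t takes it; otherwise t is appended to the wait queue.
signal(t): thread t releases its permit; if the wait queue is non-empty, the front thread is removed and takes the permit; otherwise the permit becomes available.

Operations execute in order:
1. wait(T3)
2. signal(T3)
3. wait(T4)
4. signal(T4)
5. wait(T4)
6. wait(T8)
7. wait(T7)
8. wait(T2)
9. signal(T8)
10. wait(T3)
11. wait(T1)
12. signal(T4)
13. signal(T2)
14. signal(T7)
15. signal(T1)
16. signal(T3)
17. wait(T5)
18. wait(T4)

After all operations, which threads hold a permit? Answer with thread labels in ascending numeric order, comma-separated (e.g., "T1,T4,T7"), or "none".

Step 1: wait(T3) -> count=1 queue=[] holders={T3}
Step 2: signal(T3) -> count=2 queue=[] holders={none}
Step 3: wait(T4) -> count=1 queue=[] holders={T4}
Step 4: signal(T4) -> count=2 queue=[] holders={none}
Step 5: wait(T4) -> count=1 queue=[] holders={T4}
Step 6: wait(T8) -> count=0 queue=[] holders={T4,T8}
Step 7: wait(T7) -> count=0 queue=[T7] holders={T4,T8}
Step 8: wait(T2) -> count=0 queue=[T7,T2] holders={T4,T8}
Step 9: signal(T8) -> count=0 queue=[T2] holders={T4,T7}
Step 10: wait(T3) -> count=0 queue=[T2,T3] holders={T4,T7}
Step 11: wait(T1) -> count=0 queue=[T2,T3,T1] holders={T4,T7}
Step 12: signal(T4) -> count=0 queue=[T3,T1] holders={T2,T7}
Step 13: signal(T2) -> count=0 queue=[T1] holders={T3,T7}
Step 14: signal(T7) -> count=0 queue=[] holders={T1,T3}
Step 15: signal(T1) -> count=1 queue=[] holders={T3}
Step 16: signal(T3) -> count=2 queue=[] holders={none}
Step 17: wait(T5) -> count=1 queue=[] holders={T5}
Step 18: wait(T4) -> count=0 queue=[] holders={T4,T5}
Final holders: T4,T5

Answer: T4,T5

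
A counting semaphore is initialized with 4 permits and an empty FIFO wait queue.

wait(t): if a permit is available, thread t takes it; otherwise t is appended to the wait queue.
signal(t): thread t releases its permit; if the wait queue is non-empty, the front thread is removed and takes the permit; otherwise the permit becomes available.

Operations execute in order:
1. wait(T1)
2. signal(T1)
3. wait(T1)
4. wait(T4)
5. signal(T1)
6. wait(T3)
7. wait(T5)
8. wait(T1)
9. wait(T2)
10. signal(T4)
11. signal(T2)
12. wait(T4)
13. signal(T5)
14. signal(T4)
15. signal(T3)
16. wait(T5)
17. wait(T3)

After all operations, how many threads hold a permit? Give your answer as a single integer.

Answer: 3

Derivation:
Step 1: wait(T1) -> count=3 queue=[] holders={T1}
Step 2: signal(T1) -> count=4 queue=[] holders={none}
Step 3: wait(T1) -> count=3 queue=[] holders={T1}
Step 4: wait(T4) -> count=2 queue=[] holders={T1,T4}
Step 5: signal(T1) -> count=3 queue=[] holders={T4}
Step 6: wait(T3) -> count=2 queue=[] holders={T3,T4}
Step 7: wait(T5) -> count=1 queue=[] holders={T3,T4,T5}
Step 8: wait(T1) -> count=0 queue=[] holders={T1,T3,T4,T5}
Step 9: wait(T2) -> count=0 queue=[T2] holders={T1,T3,T4,T5}
Step 10: signal(T4) -> count=0 queue=[] holders={T1,T2,T3,T5}
Step 11: signal(T2) -> count=1 queue=[] holders={T1,T3,T5}
Step 12: wait(T4) -> count=0 queue=[] holders={T1,T3,T4,T5}
Step 13: signal(T5) -> count=1 queue=[] holders={T1,T3,T4}
Step 14: signal(T4) -> count=2 queue=[] holders={T1,T3}
Step 15: signal(T3) -> count=3 queue=[] holders={T1}
Step 16: wait(T5) -> count=2 queue=[] holders={T1,T5}
Step 17: wait(T3) -> count=1 queue=[] holders={T1,T3,T5}
Final holders: {T1,T3,T5} -> 3 thread(s)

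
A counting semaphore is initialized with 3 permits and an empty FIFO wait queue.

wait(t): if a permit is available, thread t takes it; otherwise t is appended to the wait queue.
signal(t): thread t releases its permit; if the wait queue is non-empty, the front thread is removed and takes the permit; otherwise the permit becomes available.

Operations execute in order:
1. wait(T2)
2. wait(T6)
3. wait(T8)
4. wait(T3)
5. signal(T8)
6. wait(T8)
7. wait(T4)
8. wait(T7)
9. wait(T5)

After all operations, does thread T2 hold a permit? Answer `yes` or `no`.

Answer: yes

Derivation:
Step 1: wait(T2) -> count=2 queue=[] holders={T2}
Step 2: wait(T6) -> count=1 queue=[] holders={T2,T6}
Step 3: wait(T8) -> count=0 queue=[] holders={T2,T6,T8}
Step 4: wait(T3) -> count=0 queue=[T3] holders={T2,T6,T8}
Step 5: signal(T8) -> count=0 queue=[] holders={T2,T3,T6}
Step 6: wait(T8) -> count=0 queue=[T8] holders={T2,T3,T6}
Step 7: wait(T4) -> count=0 queue=[T8,T4] holders={T2,T3,T6}
Step 8: wait(T7) -> count=0 queue=[T8,T4,T7] holders={T2,T3,T6}
Step 9: wait(T5) -> count=0 queue=[T8,T4,T7,T5] holders={T2,T3,T6}
Final holders: {T2,T3,T6} -> T2 in holders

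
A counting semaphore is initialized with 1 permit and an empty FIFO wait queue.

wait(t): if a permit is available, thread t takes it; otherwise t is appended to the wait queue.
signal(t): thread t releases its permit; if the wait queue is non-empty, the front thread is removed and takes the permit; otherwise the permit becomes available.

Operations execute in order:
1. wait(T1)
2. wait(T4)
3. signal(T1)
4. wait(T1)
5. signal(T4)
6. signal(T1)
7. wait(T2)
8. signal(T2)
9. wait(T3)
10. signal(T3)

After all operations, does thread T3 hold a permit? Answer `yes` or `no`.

Step 1: wait(T1) -> count=0 queue=[] holders={T1}
Step 2: wait(T4) -> count=0 queue=[T4] holders={T1}
Step 3: signal(T1) -> count=0 queue=[] holders={T4}
Step 4: wait(T1) -> count=0 queue=[T1] holders={T4}
Step 5: signal(T4) -> count=0 queue=[] holders={T1}
Step 6: signal(T1) -> count=1 queue=[] holders={none}
Step 7: wait(T2) -> count=0 queue=[] holders={T2}
Step 8: signal(T2) -> count=1 queue=[] holders={none}
Step 9: wait(T3) -> count=0 queue=[] holders={T3}
Step 10: signal(T3) -> count=1 queue=[] holders={none}
Final holders: {none} -> T3 not in holders

Answer: no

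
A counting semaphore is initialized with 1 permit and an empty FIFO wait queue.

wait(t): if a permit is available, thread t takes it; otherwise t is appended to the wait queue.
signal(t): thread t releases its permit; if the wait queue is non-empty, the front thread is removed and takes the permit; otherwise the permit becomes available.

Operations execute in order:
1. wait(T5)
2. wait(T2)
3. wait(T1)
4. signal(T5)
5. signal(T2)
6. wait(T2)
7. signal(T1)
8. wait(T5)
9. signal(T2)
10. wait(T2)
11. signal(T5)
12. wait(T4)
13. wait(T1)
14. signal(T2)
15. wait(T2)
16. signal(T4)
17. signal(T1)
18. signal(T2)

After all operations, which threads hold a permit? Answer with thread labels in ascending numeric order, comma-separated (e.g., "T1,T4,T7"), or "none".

Step 1: wait(T5) -> count=0 queue=[] holders={T5}
Step 2: wait(T2) -> count=0 queue=[T2] holders={T5}
Step 3: wait(T1) -> count=0 queue=[T2,T1] holders={T5}
Step 4: signal(T5) -> count=0 queue=[T1] holders={T2}
Step 5: signal(T2) -> count=0 queue=[] holders={T1}
Step 6: wait(T2) -> count=0 queue=[T2] holders={T1}
Step 7: signal(T1) -> count=0 queue=[] holders={T2}
Step 8: wait(T5) -> count=0 queue=[T5] holders={T2}
Step 9: signal(T2) -> count=0 queue=[] holders={T5}
Step 10: wait(T2) -> count=0 queue=[T2] holders={T5}
Step 11: signal(T5) -> count=0 queue=[] holders={T2}
Step 12: wait(T4) -> count=0 queue=[T4] holders={T2}
Step 13: wait(T1) -> count=0 queue=[T4,T1] holders={T2}
Step 14: signal(T2) -> count=0 queue=[T1] holders={T4}
Step 15: wait(T2) -> count=0 queue=[T1,T2] holders={T4}
Step 16: signal(T4) -> count=0 queue=[T2] holders={T1}
Step 17: signal(T1) -> count=0 queue=[] holders={T2}
Step 18: signal(T2) -> count=1 queue=[] holders={none}
Final holders: none

Answer: none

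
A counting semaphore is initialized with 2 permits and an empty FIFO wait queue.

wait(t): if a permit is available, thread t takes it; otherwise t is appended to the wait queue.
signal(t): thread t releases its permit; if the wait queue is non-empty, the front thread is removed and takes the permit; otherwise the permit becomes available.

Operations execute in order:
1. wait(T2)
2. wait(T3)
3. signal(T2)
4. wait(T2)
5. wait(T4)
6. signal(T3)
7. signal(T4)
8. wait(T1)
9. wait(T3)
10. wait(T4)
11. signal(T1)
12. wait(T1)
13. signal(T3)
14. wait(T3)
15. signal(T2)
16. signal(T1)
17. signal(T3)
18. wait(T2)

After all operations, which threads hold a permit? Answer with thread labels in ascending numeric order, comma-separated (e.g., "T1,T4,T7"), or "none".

Answer: T2,T4

Derivation:
Step 1: wait(T2) -> count=1 queue=[] holders={T2}
Step 2: wait(T3) -> count=0 queue=[] holders={T2,T3}
Step 3: signal(T2) -> count=1 queue=[] holders={T3}
Step 4: wait(T2) -> count=0 queue=[] holders={T2,T3}
Step 5: wait(T4) -> count=0 queue=[T4] holders={T2,T3}
Step 6: signal(T3) -> count=0 queue=[] holders={T2,T4}
Step 7: signal(T4) -> count=1 queue=[] holders={T2}
Step 8: wait(T1) -> count=0 queue=[] holders={T1,T2}
Step 9: wait(T3) -> count=0 queue=[T3] holders={T1,T2}
Step 10: wait(T4) -> count=0 queue=[T3,T4] holders={T1,T2}
Step 11: signal(T1) -> count=0 queue=[T4] holders={T2,T3}
Step 12: wait(T1) -> count=0 queue=[T4,T1] holders={T2,T3}
Step 13: signal(T3) -> count=0 queue=[T1] holders={T2,T4}
Step 14: wait(T3) -> count=0 queue=[T1,T3] holders={T2,T4}
Step 15: signal(T2) -> count=0 queue=[T3] holders={T1,T4}
Step 16: signal(T1) -> count=0 queue=[] holders={T3,T4}
Step 17: signal(T3) -> count=1 queue=[] holders={T4}
Step 18: wait(T2) -> count=0 queue=[] holders={T2,T4}
Final holders: T2,T4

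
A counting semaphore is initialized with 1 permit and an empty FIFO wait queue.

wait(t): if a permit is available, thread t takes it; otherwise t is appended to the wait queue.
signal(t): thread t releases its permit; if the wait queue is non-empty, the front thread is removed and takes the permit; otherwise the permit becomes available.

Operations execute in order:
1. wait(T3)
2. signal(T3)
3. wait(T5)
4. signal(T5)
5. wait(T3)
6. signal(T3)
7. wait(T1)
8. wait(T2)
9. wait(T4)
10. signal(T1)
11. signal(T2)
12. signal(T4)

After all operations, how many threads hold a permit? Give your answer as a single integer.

Answer: 0

Derivation:
Step 1: wait(T3) -> count=0 queue=[] holders={T3}
Step 2: signal(T3) -> count=1 queue=[] holders={none}
Step 3: wait(T5) -> count=0 queue=[] holders={T5}
Step 4: signal(T5) -> count=1 queue=[] holders={none}
Step 5: wait(T3) -> count=0 queue=[] holders={T3}
Step 6: signal(T3) -> count=1 queue=[] holders={none}
Step 7: wait(T1) -> count=0 queue=[] holders={T1}
Step 8: wait(T2) -> count=0 queue=[T2] holders={T1}
Step 9: wait(T4) -> count=0 queue=[T2,T4] holders={T1}
Step 10: signal(T1) -> count=0 queue=[T4] holders={T2}
Step 11: signal(T2) -> count=0 queue=[] holders={T4}
Step 12: signal(T4) -> count=1 queue=[] holders={none}
Final holders: {none} -> 0 thread(s)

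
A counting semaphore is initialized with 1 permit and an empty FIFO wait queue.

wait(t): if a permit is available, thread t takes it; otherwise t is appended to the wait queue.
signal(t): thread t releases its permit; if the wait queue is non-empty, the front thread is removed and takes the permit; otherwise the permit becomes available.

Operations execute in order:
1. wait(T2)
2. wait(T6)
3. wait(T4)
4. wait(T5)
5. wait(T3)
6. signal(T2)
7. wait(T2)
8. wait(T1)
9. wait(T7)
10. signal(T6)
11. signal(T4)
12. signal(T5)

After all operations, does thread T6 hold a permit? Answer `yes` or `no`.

Answer: no

Derivation:
Step 1: wait(T2) -> count=0 queue=[] holders={T2}
Step 2: wait(T6) -> count=0 queue=[T6] holders={T2}
Step 3: wait(T4) -> count=0 queue=[T6,T4] holders={T2}
Step 4: wait(T5) -> count=0 queue=[T6,T4,T5] holders={T2}
Step 5: wait(T3) -> count=0 queue=[T6,T4,T5,T3] holders={T2}
Step 6: signal(T2) -> count=0 queue=[T4,T5,T3] holders={T6}
Step 7: wait(T2) -> count=0 queue=[T4,T5,T3,T2] holders={T6}
Step 8: wait(T1) -> count=0 queue=[T4,T5,T3,T2,T1] holders={T6}
Step 9: wait(T7) -> count=0 queue=[T4,T5,T3,T2,T1,T7] holders={T6}
Step 10: signal(T6) -> count=0 queue=[T5,T3,T2,T1,T7] holders={T4}
Step 11: signal(T4) -> count=0 queue=[T3,T2,T1,T7] holders={T5}
Step 12: signal(T5) -> count=0 queue=[T2,T1,T7] holders={T3}
Final holders: {T3} -> T6 not in holders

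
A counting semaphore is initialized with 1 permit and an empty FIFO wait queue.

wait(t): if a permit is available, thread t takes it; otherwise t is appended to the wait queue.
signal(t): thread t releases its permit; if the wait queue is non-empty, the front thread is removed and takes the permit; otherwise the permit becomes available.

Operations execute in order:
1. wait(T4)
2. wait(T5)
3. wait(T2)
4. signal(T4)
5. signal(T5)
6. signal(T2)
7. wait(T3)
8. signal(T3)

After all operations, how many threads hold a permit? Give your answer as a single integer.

Answer: 0

Derivation:
Step 1: wait(T4) -> count=0 queue=[] holders={T4}
Step 2: wait(T5) -> count=0 queue=[T5] holders={T4}
Step 3: wait(T2) -> count=0 queue=[T5,T2] holders={T4}
Step 4: signal(T4) -> count=0 queue=[T2] holders={T5}
Step 5: signal(T5) -> count=0 queue=[] holders={T2}
Step 6: signal(T2) -> count=1 queue=[] holders={none}
Step 7: wait(T3) -> count=0 queue=[] holders={T3}
Step 8: signal(T3) -> count=1 queue=[] holders={none}
Final holders: {none} -> 0 thread(s)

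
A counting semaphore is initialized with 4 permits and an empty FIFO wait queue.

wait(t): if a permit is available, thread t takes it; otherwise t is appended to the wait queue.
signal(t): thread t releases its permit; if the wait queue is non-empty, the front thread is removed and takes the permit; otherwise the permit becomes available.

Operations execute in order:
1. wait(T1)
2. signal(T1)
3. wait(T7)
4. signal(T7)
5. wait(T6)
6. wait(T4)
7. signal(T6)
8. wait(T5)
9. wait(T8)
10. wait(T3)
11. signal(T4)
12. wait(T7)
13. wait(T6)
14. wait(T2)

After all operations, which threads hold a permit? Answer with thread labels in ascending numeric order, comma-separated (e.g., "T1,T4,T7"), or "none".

Answer: T3,T5,T7,T8

Derivation:
Step 1: wait(T1) -> count=3 queue=[] holders={T1}
Step 2: signal(T1) -> count=4 queue=[] holders={none}
Step 3: wait(T7) -> count=3 queue=[] holders={T7}
Step 4: signal(T7) -> count=4 queue=[] holders={none}
Step 5: wait(T6) -> count=3 queue=[] holders={T6}
Step 6: wait(T4) -> count=2 queue=[] holders={T4,T6}
Step 7: signal(T6) -> count=3 queue=[] holders={T4}
Step 8: wait(T5) -> count=2 queue=[] holders={T4,T5}
Step 9: wait(T8) -> count=1 queue=[] holders={T4,T5,T8}
Step 10: wait(T3) -> count=0 queue=[] holders={T3,T4,T5,T8}
Step 11: signal(T4) -> count=1 queue=[] holders={T3,T5,T8}
Step 12: wait(T7) -> count=0 queue=[] holders={T3,T5,T7,T8}
Step 13: wait(T6) -> count=0 queue=[T6] holders={T3,T5,T7,T8}
Step 14: wait(T2) -> count=0 queue=[T6,T2] holders={T3,T5,T7,T8}
Final holders: T3,T5,T7,T8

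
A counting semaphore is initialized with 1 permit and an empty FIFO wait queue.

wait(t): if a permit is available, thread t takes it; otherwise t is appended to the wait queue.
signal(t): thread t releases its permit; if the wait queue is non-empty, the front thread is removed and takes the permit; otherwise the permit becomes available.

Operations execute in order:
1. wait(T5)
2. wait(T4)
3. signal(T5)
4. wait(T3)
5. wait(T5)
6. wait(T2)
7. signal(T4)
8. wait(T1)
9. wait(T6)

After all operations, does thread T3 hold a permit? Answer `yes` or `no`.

Answer: yes

Derivation:
Step 1: wait(T5) -> count=0 queue=[] holders={T5}
Step 2: wait(T4) -> count=0 queue=[T4] holders={T5}
Step 3: signal(T5) -> count=0 queue=[] holders={T4}
Step 4: wait(T3) -> count=0 queue=[T3] holders={T4}
Step 5: wait(T5) -> count=0 queue=[T3,T5] holders={T4}
Step 6: wait(T2) -> count=0 queue=[T3,T5,T2] holders={T4}
Step 7: signal(T4) -> count=0 queue=[T5,T2] holders={T3}
Step 8: wait(T1) -> count=0 queue=[T5,T2,T1] holders={T3}
Step 9: wait(T6) -> count=0 queue=[T5,T2,T1,T6] holders={T3}
Final holders: {T3} -> T3 in holders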